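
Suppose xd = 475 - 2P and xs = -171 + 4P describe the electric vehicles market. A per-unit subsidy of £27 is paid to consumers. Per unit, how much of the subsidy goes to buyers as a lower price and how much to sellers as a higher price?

Pre-subsidy: 475 - 2P = -171 + 4P gives P* = 323/3, x* = 779/3.
With the rebate, buyers effectively pay Pb = Ps − 27, where Ps is the price sellers receive.
Demand in terms of Ps becomes xd = 475 − 2(Ps − 27) = 529 - 2Ps. Setting this equal to supply: 529 - 2Ps = -171 + 4Ps, so Ps = 350/3.
Buyers pay Pb = 350/3 − 27 = 269/3; x' = -171 + 4·(350/3) = 887/3.
Buyers' price falls by P* − Pb = 323/3 − 269/3 = 18; sellers' price rises by Ps − P* = 350/3 − 323/3 = 9.

Buyers gain £18 per unit; sellers gain £9 per unit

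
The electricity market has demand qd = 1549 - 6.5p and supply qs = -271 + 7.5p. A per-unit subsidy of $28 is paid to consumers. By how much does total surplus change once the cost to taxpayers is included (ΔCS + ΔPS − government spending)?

Net change in total surplus = -$1365

Pre-subsidy: 1549 - 6.5p = -271 + 7.5p gives p* = 130, q* = 704.
With the rebate, buyers effectively pay pb = ps − 28, where ps is the price sellers receive.
Demand in terms of ps becomes qd = 1549 − 6.5(ps − 28) = 1731 - 6.5ps. Setting this equal to supply: 1731 - 6.5ps = -271 + 7.5ps, so ps = 143.
Buyers pay pb = 143 − 28 = 115; q' = -271 + 7.5·143 = 801.5.
ΔCS = ½(704 + 801.5)(130 − 115) = 11291.25; ΔPS = ½(704 + 801.5)(143 − 130) = 9785.75.
Government spending = 28 × 801.5 = 22442.
Net change = 11291.25 + 9785.75 − 22442 = -1365. The loss equals the DWL triangle ½·28·97.5.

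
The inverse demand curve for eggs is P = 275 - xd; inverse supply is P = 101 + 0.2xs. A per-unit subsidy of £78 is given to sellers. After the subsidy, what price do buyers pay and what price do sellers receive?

Pre-subsidy: 275 - x = 101 + 0.2x gives x* = 145 and P* = 130.
With the subsidy, sellers receive Ps = Pb + 78 for each unit, where Pb is the price buyers pay.
On the curves, Pb = 275 - x and Ps = 101 + 0.2x; the wedge Ps − Pb = 78 gives 101 + 0.2x − (275 - x) = 78, so x' = 210.
Then Pb = 275 − 1·210 = 65 and Ps = 101 + 0.2·210 = 143.

Buyers pay £65; sellers receive £143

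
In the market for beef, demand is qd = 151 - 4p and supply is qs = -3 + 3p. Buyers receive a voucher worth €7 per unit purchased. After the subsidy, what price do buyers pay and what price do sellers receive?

Pre-subsidy: 151 - 4p = -3 + 3p gives p* = 22, q* = 63.
With the rebate, buyers effectively pay pb = ps − 7, where ps is the price sellers receive.
Demand in terms of ps becomes qd = 151 − 4(ps − 7) = 179 - 4ps. Setting this equal to supply: 179 - 4ps = -3 + 3ps, so ps = 26.
Buyers pay pb = 26 − 7 = 19; q' = -3 + 3·26 = 75.

Buyers pay €19; sellers receive €26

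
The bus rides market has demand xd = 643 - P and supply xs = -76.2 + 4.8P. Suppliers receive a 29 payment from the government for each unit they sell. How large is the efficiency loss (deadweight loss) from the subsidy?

Deadweight loss = 348

Pre-subsidy: 643 - P = -76.2 + 4.8P gives P* = 124, x* = 519.
With the subsidy, sellers receive Ps = Pb + 29 for each unit, where Pb is the price buyers pay.
Supply in terms of Pb becomes xs = -76.2 + 4.8(Pb + 29) = 63 + 4.8Pb. Setting this equal to demand: 643 - Pb = 63 + 4.8Pb, so Pb = 100.
Sellers receive Ps = 100 + 29 = 129; x' = 643 − 1·100 = 543.
The subsidy expands output by 543 − 519 = 24 past the efficient level; on those units the gap between marginal cost and willingness to pay runs from 0 up to 29.
DWL = ½ × 29 × 24 = 348.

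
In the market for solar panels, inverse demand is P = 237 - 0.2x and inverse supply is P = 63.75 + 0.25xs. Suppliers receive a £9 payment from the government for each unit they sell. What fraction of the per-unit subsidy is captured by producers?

Producer share = 5/9

Pre-subsidy: 237 - 0.2x = 63.75 + 0.25x gives x* = 385 and P* = 160.
With the subsidy, sellers receive Ps = Pb + 9 for each unit, where Pb is the price buyers pay.
On the curves, Pb = 237 - 0.2x and Ps = 63.75 + 0.25x; the wedge Ps − Pb = 9 gives 63.75 + 0.25x − (237 - 0.2x) = 9, so x' = 405.
Then Pb = 237 − 0.2·405 = 156 and Ps = 63.75 + 0.25·405 = 165.
Buyers' price falls by P* − Pb = 160 − 156 = 4; sellers' price rises by Ps − P* = 165 − 160 = 5.
So producers capture 5/9 = 5/9 of each unit of subsidy.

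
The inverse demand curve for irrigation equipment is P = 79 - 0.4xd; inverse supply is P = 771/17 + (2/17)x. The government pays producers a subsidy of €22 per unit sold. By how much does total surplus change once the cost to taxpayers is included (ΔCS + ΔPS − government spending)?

Net change in total surplus = -€467.5

Pre-subsidy: 79 - 0.4x = 771/17 + (2/17)x gives x* = 65 and P* = 53.
With the subsidy, sellers receive Ps = Pb + 22 for each unit, where Pb is the price buyers pay.
On the curves, Pb = 79 - 0.4x and Ps = 771/17 + (2/17)x; the wedge Ps − Pb = 22 gives 771/17 + (2/17)x − (79 - 0.4x) = 22, so x' = 107.5.
Then Pb = 79 − 0.4·107.5 = 36 and Ps = 771/17 + (2/17)·107.5 = 58.
ΔCS = ½(65 + 107.5)(53 − 36) = 1466.25; ΔPS = ½(65 + 107.5)(58 − 53) = 431.25.
Government spending = 22 × 107.5 = 2365.
Net change = 1466.25 + 431.25 − 2365 = -467.5. The loss equals the DWL triangle ½·22·42.5.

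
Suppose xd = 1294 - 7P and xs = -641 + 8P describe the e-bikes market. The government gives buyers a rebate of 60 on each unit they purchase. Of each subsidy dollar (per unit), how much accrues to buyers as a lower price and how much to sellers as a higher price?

Buyers gain 32 per unit; sellers gain 28 per unit

Pre-subsidy: 1294 - 7P = -641 + 8P gives P* = 129, x* = 391.
With the rebate, buyers effectively pay Pb = Ps − 60, where Ps is the price sellers receive.
Demand in terms of Ps becomes xd = 1294 − 7(Ps − 60) = 1714 - 7Ps. Setting this equal to supply: 1714 - 7Ps = -641 + 8Ps, so Ps = 157.
Buyers pay Pb = 157 − 60 = 97; x' = -641 + 8·157 = 615.
Buyers' price falls by P* − Pb = 129 − 97 = 32; sellers' price rises by Ps − P* = 157 − 129 = 28.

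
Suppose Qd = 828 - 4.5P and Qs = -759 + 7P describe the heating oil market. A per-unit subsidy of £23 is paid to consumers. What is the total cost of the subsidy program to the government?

Government cost = £6210

Pre-subsidy: 828 - 4.5P = -759 + 7P gives P* = 138, Q* = 207.
With the rebate, buyers effectively pay Pb = Ps − 23, where Ps is the price sellers receive.
Demand in terms of Ps becomes Qd = 828 − 4.5(Ps − 23) = 931.5 - 4.5Ps. Setting this equal to supply: 931.5 - 4.5Ps = -759 + 7Ps, so Ps = 147.
Buyers pay Pb = 147 − 23 = 124; Q' = -759 + 7·147 = 270.
Government outlay = subsidy × quantity = 23 × 270 = 6210.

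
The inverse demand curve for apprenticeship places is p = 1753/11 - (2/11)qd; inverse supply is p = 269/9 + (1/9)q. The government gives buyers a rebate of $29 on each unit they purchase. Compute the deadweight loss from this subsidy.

Deadweight loss = $1435.5

Pre-subsidy: 1753/11 - (2/11)q = 269/9 + (1/9)q gives q* = 442 and p* = 79.
With the rebate, buyers effectively pay pb = ps − 29, where ps is the price sellers receive.
On the curves, pb = 1753/11 - (2/11)q and ps = 269/9 + (1/9)q; the wedge ps − pb = 29 gives 269/9 + (1/9)q − (1753/11 - (2/11)q) = 29, so q' = 541.
Then pb = 1753/11 − (2/11)·541 = 61 and ps = 269/9 + (1/9)·541 = 90.
The subsidy expands output by 541 − 442 = 99 past the efficient level; on those units the gap between marginal cost and willingness to pay runs from 0 up to 29.
DWL = ½ × 29 × 99 = 1435.5.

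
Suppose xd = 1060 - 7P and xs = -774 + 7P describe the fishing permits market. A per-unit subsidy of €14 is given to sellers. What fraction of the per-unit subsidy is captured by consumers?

Consumer share = 0.5

Pre-subsidy: 1060 - 7P = -774 + 7P gives P* = 131, x* = 143.
With the subsidy, sellers receive Ps = Pb + 14 for each unit, where Pb is the price buyers pay.
Supply in terms of Pb becomes xs = -774 + 7(Pb + 14) = -676 + 7Pb. Setting this equal to demand: 1060 - 7Pb = -676 + 7Pb, so Pb = 124.
Sellers receive Ps = 124 + 14 = 138; x' = 1060 − 7·124 = 192.
Buyers' price falls by P* − Pb = 131 − 124 = 7; sellers' price rises by Ps − P* = 138 − 131 = 7.
So consumers capture 7/14 = 0.5 of each unit of subsidy.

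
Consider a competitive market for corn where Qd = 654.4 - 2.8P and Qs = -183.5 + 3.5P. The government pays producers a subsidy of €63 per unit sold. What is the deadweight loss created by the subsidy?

Deadweight loss = €3087

Pre-subsidy: 654.4 - 2.8P = -183.5 + 3.5P gives P* = 133, Q* = 282.
With the subsidy, sellers receive Ps = Pb + 63 for each unit, where Pb is the price buyers pay.
Supply in terms of Pb becomes Qs = -183.5 + 3.5(Pb + 63) = 37 + 3.5Pb. Setting this equal to demand: 654.4 - 2.8Pb = 37 + 3.5Pb, so Pb = 98.
Sellers receive Ps = 98 + 63 = 161; Q' = 654.4 − 2.8·98 = 380.
The subsidy expands output by 380 − 282 = 98 past the efficient level; on those units the gap between marginal cost and willingness to pay runs from 0 up to 63.
DWL = ½ × 63 × 98 = 3087.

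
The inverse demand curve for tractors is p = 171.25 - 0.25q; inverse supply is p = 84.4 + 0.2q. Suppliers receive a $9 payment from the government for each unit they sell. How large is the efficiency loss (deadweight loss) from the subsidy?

Deadweight loss = $90

Pre-subsidy: 171.25 - 0.25q = 84.4 + 0.2q gives q* = 193 and p* = 123.
With the subsidy, sellers receive ps = pb + 9 for each unit, where pb is the price buyers pay.
On the curves, pb = 171.25 - 0.25q and ps = 84.4 + 0.2q; the wedge ps − pb = 9 gives 84.4 + 0.2q − (171.25 - 0.25q) = 9, so q' = 213.
Then pb = 171.25 − 0.25·213 = 118 and ps = 84.4 + 0.2·213 = 127.
The subsidy expands output by 213 − 193 = 20 past the efficient level; on those units the gap between marginal cost and willingness to pay runs from 0 up to 9.
DWL = ½ × 9 × 20 = 90.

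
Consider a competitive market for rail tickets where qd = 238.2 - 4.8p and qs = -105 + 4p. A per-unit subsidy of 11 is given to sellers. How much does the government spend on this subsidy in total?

Pre-subsidy: 238.2 - 4.8p = -105 + 4p gives p* = 39, q* = 51.
With the subsidy, sellers receive ps = pb + 11 for each unit, where pb is the price buyers pay.
Supply in terms of pb becomes qs = -105 + 4(pb + 11) = -61 + 4pb. Setting this equal to demand: 238.2 - 4.8pb = -61 + 4pb, so pb = 34.
Sellers receive ps = 34 + 11 = 45; q' = 238.2 − 4.8·34 = 75.
Government outlay = subsidy × quantity = 11 × 75 = 825.

Government cost = 825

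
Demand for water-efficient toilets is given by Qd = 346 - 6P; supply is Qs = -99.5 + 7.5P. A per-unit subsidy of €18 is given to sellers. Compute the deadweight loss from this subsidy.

Pre-subsidy: 346 - 6P = -99.5 + 7.5P gives P* = 33, Q* = 148.
With the subsidy, sellers receive Ps = Pb + 18 for each unit, where Pb is the price buyers pay.
Supply in terms of Pb becomes Qs = -99.5 + 7.5(Pb + 18) = 35.5 + 7.5Pb. Setting this equal to demand: 346 - 6Pb = 35.5 + 7.5Pb, so Pb = 23.
Sellers receive Ps = 23 + 18 = 41; Q' = 346 − 6·23 = 208.
The subsidy expands output by 208 − 148 = 60 past the efficient level; on those units the gap between marginal cost and willingness to pay runs from 0 up to 18.
DWL = ½ × 18 × 60 = 540.

Deadweight loss = €540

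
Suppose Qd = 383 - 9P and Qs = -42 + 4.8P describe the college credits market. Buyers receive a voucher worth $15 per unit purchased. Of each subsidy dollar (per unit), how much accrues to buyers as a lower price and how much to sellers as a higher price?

Buyers gain 120/23 per unit; sellers gain 225/23 per unit

Pre-subsidy: 383 - 9P = -42 + 4.8P gives P* = 2125/69, Q* = 2434/23.
With the rebate, buyers effectively pay Pb = Ps − 15, where Ps is the price sellers receive.
Demand in terms of Ps becomes Qd = 383 − 9(Ps − 15) = 518 - 9Ps. Setting this equal to supply: 518 - 9Ps = -42 + 4.8Ps, so Ps = 2800/69.
Buyers pay Pb = 2800/69 − 15 = 1765/69; Q' = -42 + 4.8·(2800/69) = 3514/23.
Buyers' price falls by P* − Pb = 2125/69 − 1765/69 = 120/23; sellers' price rises by Ps − P* = 2800/69 − 2125/69 = 225/23.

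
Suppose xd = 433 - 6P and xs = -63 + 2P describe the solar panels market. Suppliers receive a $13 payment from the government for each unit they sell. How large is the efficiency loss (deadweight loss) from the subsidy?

Deadweight loss = $126.75

Pre-subsidy: 433 - 6P = -63 + 2P gives P* = 62, x* = 61.
With the subsidy, sellers receive Ps = Pb + 13 for each unit, where Pb is the price buyers pay.
Supply in terms of Pb becomes xs = -63 + 2(Pb + 13) = -37 + 2Pb. Setting this equal to demand: 433 - 6Pb = -37 + 2Pb, so Pb = 58.75.
Sellers receive Ps = 58.75 + 13 = 71.75; x' = 433 − 6·58.75 = 80.5.
The subsidy expands output by 80.5 − 61 = 19.5 past the efficient level; on those units the gap between marginal cost and willingness to pay runs from 0 up to 13.
DWL = ½ × 13 × 19.5 = 126.75.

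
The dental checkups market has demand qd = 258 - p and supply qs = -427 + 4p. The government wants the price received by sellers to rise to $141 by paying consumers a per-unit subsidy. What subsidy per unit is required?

At a seller price of 141, quantity supplied is -427 + 4·141 = 137.
Buyers absorb 137 only when they pay pb with 258 − 1·pb = 137, i.e. pb = 121.
s = ps − pb = 141 − 121 = 20.

Required subsidy s = $20 per unit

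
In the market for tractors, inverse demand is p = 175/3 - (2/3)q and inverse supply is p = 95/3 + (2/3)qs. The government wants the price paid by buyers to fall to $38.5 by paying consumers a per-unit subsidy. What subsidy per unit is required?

At a buyer price of 38.5, quantity demanded is 87.5 − 1.5·38.5 = 29.75.
Sellers supply 29.75 only when they receive ps = 95/3 + (2/3)·29.75 = 51.5.
s = ps − pb = 51.5 − 38.5 = 13.

Required subsidy s = $13 per unit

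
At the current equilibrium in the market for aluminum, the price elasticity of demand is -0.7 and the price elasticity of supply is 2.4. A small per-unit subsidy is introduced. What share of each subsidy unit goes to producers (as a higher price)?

Producer share = 7/31

For a small subsidy around the equilibrium, the benefit split depends on the relative slopes, which at a point are proportional to the elasticities.
Buyer share = εs/(εs + |εd|) = 2.4/(2.4 + 0.7) = 24/31; seller share = |εd|/(εs + |εd|) = 7/31.
So producers capture 7/31 of the subsidy.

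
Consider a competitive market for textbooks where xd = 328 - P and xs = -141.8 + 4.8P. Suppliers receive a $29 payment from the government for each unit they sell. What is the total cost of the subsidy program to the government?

Pre-subsidy: 328 - P = -141.8 + 4.8P gives P* = 81, x* = 247.
With the subsidy, sellers receive Ps = Pb + 29 for each unit, where Pb is the price buyers pay.
Supply in terms of Pb becomes xs = -141.8 + 4.8(Pb + 29) = -2.6 + 4.8Pb. Setting this equal to demand: 328 - Pb = -2.6 + 4.8Pb, so Pb = 57.
Sellers receive Ps = 57 + 29 = 86; x' = 328 − 1·57 = 271.
Government outlay = subsidy × quantity = 29 × 271 = 7859.

Government cost = $7859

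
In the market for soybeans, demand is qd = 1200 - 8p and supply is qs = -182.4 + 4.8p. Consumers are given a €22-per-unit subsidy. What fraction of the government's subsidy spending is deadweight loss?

DWL / government spending = 11/134

Pre-subsidy: 1200 - 8p = -182.4 + 4.8p gives p* = 108, q* = 336.
With the rebate, buyers effectively pay pb = ps − 22, where ps is the price sellers receive.
Demand in terms of ps becomes qd = 1200 − 8(ps − 22) = 1376 - 8ps. Setting this equal to supply: 1376 - 8ps = -182.4 + 4.8ps, so ps = 121.75.
Buyers pay pb = 121.75 − 22 = 99.75; q' = -182.4 + 4.8·121.75 = 402.
ΔCS = ½(336 + 402)(108 − 99.75) = 3044.25; ΔPS = ½(336 + 402)(121.75 − 108) = 5073.75.
Government spending = 22 × 402 = 8844.
DWL = ½ × 22 × (402 − 336) = 726; fraction = 726 / 8844 = 11/134.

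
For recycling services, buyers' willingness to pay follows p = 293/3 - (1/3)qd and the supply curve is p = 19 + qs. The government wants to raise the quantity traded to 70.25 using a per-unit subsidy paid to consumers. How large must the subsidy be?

At q = 70.25, from the demand curve buyers pay pb = 293/3 − (1/3)·70.25 = 74.25; from the supply curve sellers need ps = 19 + 1·70.25 = 89.25.
The subsidy must fill the gap: s = ps − pb = 89.25 − 74.25 = 15.

Required subsidy s = 15 per unit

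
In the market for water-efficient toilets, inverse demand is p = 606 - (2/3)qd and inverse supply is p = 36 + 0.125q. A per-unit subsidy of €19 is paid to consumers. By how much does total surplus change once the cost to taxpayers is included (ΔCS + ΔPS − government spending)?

Pre-subsidy: 606 - (2/3)q = 36 + 0.125q gives q* = 720 and p* = 126.
With the rebate, buyers effectively pay pb = ps − 19, where ps is the price sellers receive.
On the curves, pb = 606 - (2/3)q and ps = 36 + 0.125q; the wedge ps − pb = 19 gives 36 + 0.125q − (606 - (2/3)q) = 19, so q' = 744.
Then pb = 606 − (2/3)·744 = 110 and ps = 36 + 0.125·744 = 129.
ΔCS = ½(720 + 744)(126 − 110) = 11712; ΔPS = ½(720 + 744)(129 − 126) = 2196.
Government spending = 19 × 744 = 14136.
Net change = 11712 + 2196 − 14136 = -228. The loss equals the DWL triangle ½·19·24.

Net change in total surplus = -€228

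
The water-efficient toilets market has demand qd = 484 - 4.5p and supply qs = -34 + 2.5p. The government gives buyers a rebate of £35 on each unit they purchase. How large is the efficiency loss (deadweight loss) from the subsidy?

Pre-subsidy: 484 - 4.5p = -34 + 2.5p gives p* = 74, q* = 151.
With the rebate, buyers effectively pay pb = ps − 35, where ps is the price sellers receive.
Demand in terms of ps becomes qd = 484 − 4.5(ps − 35) = 641.5 - 4.5ps. Setting this equal to supply: 641.5 - 4.5ps = -34 + 2.5ps, so ps = 96.5.
Buyers pay pb = 96.5 − 35 = 61.5; q' = -34 + 2.5·96.5 = 207.25.
The subsidy expands output by 207.25 − 151 = 56.25 past the efficient level; on those units the gap between marginal cost and willingness to pay runs from 0 up to 35.
DWL = ½ × 35 × 56.25 = 984.375.

Deadweight loss = £984.375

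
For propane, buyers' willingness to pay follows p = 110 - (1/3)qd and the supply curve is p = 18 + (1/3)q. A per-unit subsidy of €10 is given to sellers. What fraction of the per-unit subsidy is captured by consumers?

Consumer share = 0.5

Pre-subsidy: 110 - (1/3)q = 18 + (1/3)q gives q* = 138 and p* = 64.
With the subsidy, sellers receive ps = pb + 10 for each unit, where pb is the price buyers pay.
On the curves, pb = 110 - (1/3)q and ps = 18 + (1/3)q; the wedge ps − pb = 10 gives 18 + (1/3)q − (110 - (1/3)q) = 10, so q' = 153.
Then pb = 110 − (1/3)·153 = 59 and ps = 18 + (1/3)·153 = 69.
Buyers' price falls by p* − pb = 64 − 59 = 5; sellers' price rises by ps − p* = 69 − 64 = 5.
So consumers capture 5/10 = 0.5 of each unit of subsidy.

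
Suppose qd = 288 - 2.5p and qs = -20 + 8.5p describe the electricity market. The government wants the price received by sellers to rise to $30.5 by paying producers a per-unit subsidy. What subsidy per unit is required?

Required subsidy s = $11 per unit

At a seller price of 30.5, quantity supplied is -20 + 8.5·30.5 = 239.25.
Buyers absorb 239.25 only when they pay pb with 288 − 2.5·pb = 239.25, i.e. pb = 19.5.
s = ps − pb = 30.5 − 19.5 = 11.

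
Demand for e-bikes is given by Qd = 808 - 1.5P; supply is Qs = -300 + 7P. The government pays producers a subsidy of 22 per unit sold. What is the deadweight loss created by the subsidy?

Pre-subsidy: 808 - 1.5P = -300 + 7P gives P* = 2216/17, Q* = 10412/17.
With the subsidy, sellers receive Ps = Pb + 22 for each unit, where Pb is the price buyers pay.
Supply in terms of Pb becomes Qs = -300 + 7(Pb + 22) = -146 + 7Pb. Setting this equal to demand: 808 - 1.5Pb = -146 + 7Pb, so Pb = 1908/17.
Sellers receive Ps = 1908/17 + 22 = 2282/17; Q' = 808 − 1.5·(1908/17) = 10874/17.
The subsidy expands output by 10874/17 − 10412/17 = 462/17 past the efficient level; on those units the gap between marginal cost and willingness to pay runs from 0 up to 22.
DWL = ½ × 22 × 462/17 = 5082/17.

Deadweight loss = 5082/17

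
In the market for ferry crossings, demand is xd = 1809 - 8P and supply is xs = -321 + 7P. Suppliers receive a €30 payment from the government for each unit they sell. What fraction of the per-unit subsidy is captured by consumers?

Pre-subsidy: 1809 - 8P = -321 + 7P gives P* = 142, x* = 673.
With the subsidy, sellers receive Ps = Pb + 30 for each unit, where Pb is the price buyers pay.
Supply in terms of Pb becomes xs = -321 + 7(Pb + 30) = -111 + 7Pb. Setting this equal to demand: 1809 - 8Pb = -111 + 7Pb, so Pb = 128.
Sellers receive Ps = 128 + 30 = 158; x' = 1809 − 8·128 = 785.
Buyers' price falls by P* − Pb = 142 − 128 = 14; sellers' price rises by Ps − P* = 158 − 142 = 16.
So consumers capture 14/30 = 7/15 of each unit of subsidy.

Consumer share = 7/15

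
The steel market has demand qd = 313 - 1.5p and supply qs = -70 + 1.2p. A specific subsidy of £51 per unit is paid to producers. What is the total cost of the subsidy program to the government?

Government cost = 20536/3

Pre-subsidy: 313 - 1.5p = -70 + 1.2p gives p* = 3830/27, q* = 902/9.
With the subsidy, sellers receive ps = pb + 51 for each unit, where pb is the price buyers pay.
Supply in terms of pb becomes qs = -70 + 1.2(pb + 51) = -8.8 + 1.2pb. Setting this equal to demand: 313 - 1.5pb = -8.8 + 1.2pb, so pb = 3218/27.
Sellers receive ps = 3218/27 + 51 = 4595/27; q' = 313 − 1.5·(3218/27) = 1208/9.
Government outlay = subsidy × quantity = 51 × 1208/9 = 20536/3.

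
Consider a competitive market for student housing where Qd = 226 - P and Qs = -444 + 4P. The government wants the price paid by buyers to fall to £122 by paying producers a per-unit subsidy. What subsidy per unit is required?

At a buyer price of 122, quantity demanded is 226 − 1·122 = 104.
Sellers supply 104 only when they receive Ps with -444 + 4·Ps = 104, i.e. Ps = 137.
s = Ps − Pb = 137 − 122 = 15.

Required subsidy s = £15 per unit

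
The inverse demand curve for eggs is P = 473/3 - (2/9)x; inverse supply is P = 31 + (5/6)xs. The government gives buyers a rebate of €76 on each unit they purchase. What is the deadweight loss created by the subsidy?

Deadweight loss = €2736

Pre-subsidy: 473/3 - (2/9)x = 31 + (5/6)x gives x* = 120 and P* = 131.
With the rebate, buyers effectively pay Pb = Ps − 76, where Ps is the price sellers receive.
On the curves, Pb = 473/3 - (2/9)x and Ps = 31 + (5/6)x; the wedge Ps − Pb = 76 gives 31 + (5/6)x − (473/3 - (2/9)x) = 76, so x' = 192.
Then Pb = 473/3 − (2/9)·192 = 115 and Ps = 31 + (5/6)·192 = 191.
The subsidy expands output by 192 − 120 = 72 past the efficient level; on those units the gap between marginal cost and willingness to pay runs from 0 up to 76.
DWL = ½ × 76 × 72 = 2736.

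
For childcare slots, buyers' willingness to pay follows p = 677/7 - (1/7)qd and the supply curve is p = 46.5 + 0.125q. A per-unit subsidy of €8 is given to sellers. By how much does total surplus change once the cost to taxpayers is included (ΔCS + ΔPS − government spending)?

Net change in total surplus = -1792/15

Pre-subsidy: 677/7 - (1/7)q = 46.5 + 0.125q gives q* = 2812/15 and p* = 1049/15.
With the subsidy, sellers receive ps = pb + 8 for each unit, where pb is the price buyers pay.
On the curves, pb = 677/7 - (1/7)q and ps = 46.5 + 0.125q; the wedge ps − pb = 8 gives 46.5 + 0.125q − (677/7 - (1/7)q) = 8, so q' = 652/3.
Then pb = 677/7 − (1/7)·(652/3) = 197/3 and ps = 46.5 + 0.125·(652/3) = 221/3.
ΔCS = ½(2812/15 + 652/3)(1049/15 − 197/3) = 64768/75; ΔPS = ½(2812/15 + 652/3)(221/3 − 1049/15) = 56672/75.
Government spending = 8 × 652/3 = 5216/3.
Net change = 64768/75 + 56672/75 − 5216/3 = -1792/15. The loss equals the DWL triangle ½·8·448/15.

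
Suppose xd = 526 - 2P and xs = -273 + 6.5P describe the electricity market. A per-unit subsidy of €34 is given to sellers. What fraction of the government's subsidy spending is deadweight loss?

DWL / government spending = 1/15

Pre-subsidy: 526 - 2P = -273 + 6.5P gives P* = 94, x* = 338.
With the subsidy, sellers receive Ps = Pb + 34 for each unit, where Pb is the price buyers pay.
Supply in terms of Pb becomes xs = -273 + 6.5(Pb + 34) = -52 + 6.5Pb. Setting this equal to demand: 526 - 2Pb = -52 + 6.5Pb, so Pb = 68.
Sellers receive Ps = 68 + 34 = 102; x' = 526 − 2·68 = 390.
ΔCS = ½(338 + 390)(94 − 68) = 9464; ΔPS = ½(338 + 390)(102 − 94) = 2912.
Government spending = 34 × 390 = 13260.
DWL = ½ × 34 × (390 − 338) = 884; fraction = 884 / 13260 = 1/15.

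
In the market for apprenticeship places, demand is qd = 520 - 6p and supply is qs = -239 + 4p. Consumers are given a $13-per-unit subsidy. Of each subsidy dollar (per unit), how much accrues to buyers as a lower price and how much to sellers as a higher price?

Buyers gain $5.2 per unit; sellers gain $7.8 per unit

Pre-subsidy: 520 - 6p = -239 + 4p gives p* = 75.9, q* = 64.6.
With the rebate, buyers effectively pay pb = ps − 13, where ps is the price sellers receive.
Demand in terms of ps becomes qd = 520 − 6(ps − 13) = 598 - 6ps. Setting this equal to supply: 598 - 6ps = -239 + 4ps, so ps = 83.7.
Buyers pay pb = 83.7 − 13 = 70.7; q' = -239 + 4·83.7 = 95.8.
Buyers' price falls by p* − pb = 75.9 − 70.7 = 5.2; sellers' price rises by ps − p* = 83.7 − 75.9 = 7.8.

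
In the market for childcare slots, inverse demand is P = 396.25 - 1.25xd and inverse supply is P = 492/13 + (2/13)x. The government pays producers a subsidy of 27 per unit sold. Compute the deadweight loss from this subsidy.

Deadweight loss = 18954/73

Pre-subsidy: 396.25 - 1.25x = 492/13 + (2/13)x gives x* = 18637/73 and P* = 5630/73.
With the subsidy, sellers receive Ps = Pb + 27 for each unit, where Pb is the price buyers pay.
On the curves, Pb = 396.25 - 1.25x and Ps = 492/13 + (2/13)x; the wedge Ps − Pb = 27 gives 492/13 + (2/13)x − (396.25 - 1.25x) = 27, so x' = 20041/73.
Then Pb = 396.25 − 1.25·(20041/73) = 3875/73 and Ps = 492/13 + (2/13)·(20041/73) = 5846/73.
The subsidy expands output by 20041/73 − 18637/73 = 1404/73 past the efficient level; on those units the gap between marginal cost and willingness to pay runs from 0 up to 27.
DWL = ½ × 27 × 1404/73 = 18954/73.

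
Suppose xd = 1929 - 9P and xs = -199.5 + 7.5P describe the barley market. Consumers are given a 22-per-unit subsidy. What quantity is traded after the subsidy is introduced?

Pre-subsidy: 1929 - 9P = -199.5 + 7.5P gives P* = 129, x* = 768.
With the rebate, buyers effectively pay Pb = Ps − 22, where Ps is the price sellers receive.
Demand in terms of Ps becomes xd = 1929 − 9(Ps − 22) = 2127 - 9Ps. Setting this equal to supply: 2127 - 9Ps = -199.5 + 7.5Ps, so Ps = 141.
Buyers pay Pb = 141 − 22 = 119; x' = -199.5 + 7.5·141 = 858.

x' = 858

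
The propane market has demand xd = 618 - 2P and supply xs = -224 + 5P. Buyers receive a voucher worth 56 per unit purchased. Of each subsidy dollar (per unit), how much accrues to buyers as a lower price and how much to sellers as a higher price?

Buyers gain 40 per unit; sellers gain 16 per unit

Pre-subsidy: 618 - 2P = -224 + 5P gives P* = 842/7, x* = 2642/7.
With the rebate, buyers effectively pay Pb = Ps − 56, where Ps is the price sellers receive.
Demand in terms of Ps becomes xd = 618 − 2(Ps − 56) = 730 - 2Ps. Setting this equal to supply: 730 - 2Ps = -224 + 5Ps, so Ps = 954/7.
Buyers pay Pb = 954/7 − 56 = 562/7; x' = -224 + 5·(954/7) = 3202/7.
Buyers' price falls by P* − Pb = 842/7 − 562/7 = 40; sellers' price rises by Ps − P* = 954/7 − 842/7 = 16.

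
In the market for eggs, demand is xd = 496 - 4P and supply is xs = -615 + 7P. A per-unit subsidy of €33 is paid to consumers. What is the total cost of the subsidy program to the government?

Pre-subsidy: 496 - 4P = -615 + 7P gives P* = 101, x* = 92.
With the rebate, buyers effectively pay Pb = Ps − 33, where Ps is the price sellers receive.
Demand in terms of Ps becomes xd = 496 − 4(Ps − 33) = 628 - 4Ps. Setting this equal to supply: 628 - 4Ps = -615 + 7Ps, so Ps = 113.
Buyers pay Pb = 113 − 33 = 80; x' = -615 + 7·113 = 176.
Government outlay = subsidy × quantity = 33 × 176 = 5808.

Government cost = €5808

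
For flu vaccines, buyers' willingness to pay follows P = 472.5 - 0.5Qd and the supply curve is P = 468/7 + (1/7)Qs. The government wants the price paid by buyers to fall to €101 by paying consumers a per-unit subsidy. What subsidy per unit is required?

Required subsidy s = €72 per unit

At a buyer price of 101, quantity demanded is 945 − 2·101 = 743.
Sellers supply 743 only when they receive Ps = 468/7 + (1/7)·743 = 173.
s = Ps − Pb = 173 − 101 = 72.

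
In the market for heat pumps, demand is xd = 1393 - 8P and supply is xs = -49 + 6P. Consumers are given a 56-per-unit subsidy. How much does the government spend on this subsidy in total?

Pre-subsidy: 1393 - 8P = -49 + 6P gives P* = 103, x* = 569.
With the rebate, buyers effectively pay Pb = Ps − 56, where Ps is the price sellers receive.
Demand in terms of Ps becomes xd = 1393 − 8(Ps − 56) = 1841 - 8Ps. Setting this equal to supply: 1841 - 8Ps = -49 + 6Ps, so Ps = 135.
Buyers pay Pb = 135 − 56 = 79; x' = -49 + 6·135 = 761.
Government outlay = subsidy × quantity = 56 × 761 = 42616.

Government cost = 42616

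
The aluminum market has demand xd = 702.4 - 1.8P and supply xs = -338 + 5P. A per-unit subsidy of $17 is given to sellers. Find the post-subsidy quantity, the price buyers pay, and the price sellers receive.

Pre-subsidy: 702.4 - 1.8P = -338 + 5P gives P* = 153, x* = 427.
With the subsidy, sellers receive Ps = Pb + 17 for each unit, where Pb is the price buyers pay.
Supply in terms of Pb becomes xs = -338 + 5(Pb + 17) = -253 + 5Pb. Setting this equal to demand: 702.4 - 1.8Pb = -253 + 5Pb, so Pb = 140.5.
Sellers receive Ps = 140.5 + 17 = 157.5; x' = 702.4 − 1.8·140.5 = 449.5.

x' = 449.5; buyers pay $140.5; sellers receive $157.5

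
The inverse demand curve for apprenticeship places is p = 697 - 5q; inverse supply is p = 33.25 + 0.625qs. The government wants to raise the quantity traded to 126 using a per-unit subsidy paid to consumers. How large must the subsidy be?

At q = 126, from the demand curve buyers pay pb = 697 − 5·126 = 67; from the supply curve sellers need ps = 33.25 + 0.625·126 = 112.
The subsidy must fill the gap: s = ps − pb = 112 − 67 = 45.

Required subsidy s = 45 per unit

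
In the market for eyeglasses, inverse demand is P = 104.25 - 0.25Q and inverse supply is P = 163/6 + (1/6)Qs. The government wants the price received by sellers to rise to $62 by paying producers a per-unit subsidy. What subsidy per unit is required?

Required subsidy s = $10 per unit

At a seller price of 62, quantity supplied is -163 + 6·62 = 209.
Buyers absorb 209 only when they pay Pb = 104.25 − 0.25·209 = 52.
s = Ps − Pb = 62 − 52 = 10.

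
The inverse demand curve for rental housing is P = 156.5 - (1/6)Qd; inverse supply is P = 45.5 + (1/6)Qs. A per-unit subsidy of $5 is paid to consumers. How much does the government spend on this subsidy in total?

Pre-subsidy: 156.5 - (1/6)Q = 45.5 + (1/6)Q gives Q* = 333 and P* = 101.
With the rebate, buyers effectively pay Pb = Ps − 5, where Ps is the price sellers receive.
On the curves, Pb = 156.5 - (1/6)Q and Ps = 45.5 + (1/6)Q; the wedge Ps − Pb = 5 gives 45.5 + (1/6)Q − (156.5 - (1/6)Q) = 5, so Q' = 348.
Then Pb = 156.5 − (1/6)·348 = 98.5 and Ps = 45.5 + (1/6)·348 = 103.5.
Government outlay = subsidy × quantity = 5 × 348 = 1740.

Government cost = $1740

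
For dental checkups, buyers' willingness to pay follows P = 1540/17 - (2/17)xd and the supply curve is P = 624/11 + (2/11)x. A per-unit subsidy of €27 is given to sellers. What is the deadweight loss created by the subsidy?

Deadweight loss = 136323/112

Pre-subsidy: 1540/17 - (2/17)x = 624/11 + (2/11)x gives x* = 1583/14 and P* = 541/7.
With the subsidy, sellers receive Ps = Pb + 27 for each unit, where Pb is the price buyers pay.
On the curves, Pb = 1540/17 - (2/17)x and Ps = 624/11 + (2/11)x; the wedge Ps − Pb = 27 gives 624/11 + (2/11)x − (1540/17 - (2/17)x) = 27, so x' = 11381/56.
Then Pb = 1540/17 − (2/17)·(11381/56) = 1867/28 and Ps = 624/11 + (2/11)·(11381/56) = 2623/28.
The subsidy expands output by 11381/56 − 1583/14 = 5049/56 past the efficient level; on those units the gap between marginal cost and willingness to pay runs from 0 up to 27.
DWL = ½ × 27 × 5049/56 = 136323/112.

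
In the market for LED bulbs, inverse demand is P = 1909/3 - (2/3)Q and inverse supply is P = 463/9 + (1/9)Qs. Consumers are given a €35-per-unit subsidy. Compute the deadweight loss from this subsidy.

Pre-subsidy: 1909/3 - (2/3)Q = 463/9 + (1/9)Q gives Q* = 752 and P* = 135.
With the rebate, buyers effectively pay Pb = Ps − 35, where Ps is the price sellers receive.
On the curves, Pb = 1909/3 - (2/3)Q and Ps = 463/9 + (1/9)Q; the wedge Ps − Pb = 35 gives 463/9 + (1/9)Q − (1909/3 - (2/3)Q) = 35, so Q' = 797.
Then Pb = 1909/3 − (2/3)·797 = 105 and Ps = 463/9 + (1/9)·797 = 140.
The subsidy expands output by 797 − 752 = 45 past the efficient level; on those units the gap between marginal cost and willingness to pay runs from 0 up to 35.
DWL = ½ × 35 × 45 = 787.5.

Deadweight loss = €787.5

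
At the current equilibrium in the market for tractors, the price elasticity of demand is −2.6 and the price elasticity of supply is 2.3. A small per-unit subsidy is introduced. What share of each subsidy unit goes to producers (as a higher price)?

For a small subsidy around the equilibrium, the benefit split depends on the relative slopes, which at a point are proportional to the elasticities.
Buyer share = εs/(εs + |εd|) = 2.3/(2.3 + 2.6) = 23/49; seller share = |εd|/(εs + |εd|) = 26/49.
So producers capture 26/49 of the subsidy.

Producer share = 26/49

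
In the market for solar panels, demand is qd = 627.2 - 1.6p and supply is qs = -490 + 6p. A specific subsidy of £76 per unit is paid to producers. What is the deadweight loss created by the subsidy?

Deadweight loss = £3648

Pre-subsidy: 627.2 - 1.6p = -490 + 6p gives p* = 147, q* = 392.
With the subsidy, sellers receive ps = pb + 76 for each unit, where pb is the price buyers pay.
Supply in terms of pb becomes qs = -490 + 6(pb + 76) = -34 + 6pb. Setting this equal to demand: 627.2 - 1.6pb = -34 + 6pb, so pb = 87.
Sellers receive ps = 87 + 76 = 163; q' = 627.2 − 1.6·87 = 488.
The subsidy expands output by 488 − 392 = 96 past the efficient level; on those units the gap between marginal cost and willingness to pay runs from 0 up to 76.
DWL = ½ × 76 × 96 = 3648.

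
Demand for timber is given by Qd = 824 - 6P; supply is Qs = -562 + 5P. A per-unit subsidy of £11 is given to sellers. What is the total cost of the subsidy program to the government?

Pre-subsidy: 824 - 6P = -562 + 5P gives P* = 126, Q* = 68.
With the subsidy, sellers receive Ps = Pb + 11 for each unit, where Pb is the price buyers pay.
Supply in terms of Pb becomes Qs = -562 + 5(Pb + 11) = -507 + 5Pb. Setting this equal to demand: 824 - 6Pb = -507 + 5Pb, so Pb = 121.
Sellers receive Ps = 121 + 11 = 132; Q' = 824 − 6·121 = 98.
Government outlay = subsidy × quantity = 11 × 98 = 1078.

Government cost = £1078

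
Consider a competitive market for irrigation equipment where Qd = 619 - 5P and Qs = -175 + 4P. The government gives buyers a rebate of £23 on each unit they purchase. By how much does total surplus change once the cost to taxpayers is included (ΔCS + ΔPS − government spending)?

Pre-subsidy: 619 - 5P = -175 + 4P gives P* = 794/9, Q* = 1601/9.
With the rebate, buyers effectively pay Pb = Ps − 23, where Ps is the price sellers receive.
Demand in terms of Ps becomes Qd = 619 − 5(Ps − 23) = 734 - 5Ps. Setting this equal to supply: 734 - 5Ps = -175 + 4Ps, so Ps = 101.
Buyers pay Pb = 101 − 23 = 78; Q' = -175 + 4·101 = 229.
ΔCS = ½(1601/9 + 229)(794/9 − 78) = 168452/81; ΔPS = ½(1601/9 + 229)(101 − 794/9) = 210565/81.
Government spending = 23 × 229 = 5267.
Net change = 168452/81 + 210565/81 − 5267 = -5290/9. The loss equals the DWL triangle ½·23·460/9.

Net change in total surplus = -5290/9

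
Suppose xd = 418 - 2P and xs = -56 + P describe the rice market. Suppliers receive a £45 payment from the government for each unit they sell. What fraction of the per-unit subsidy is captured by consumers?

Pre-subsidy: 418 - 2P = -56 + P gives P* = 158, x* = 102.
With the subsidy, sellers receive Ps = Pb + 45 for each unit, where Pb is the price buyers pay.
Supply in terms of Pb becomes xs = -56 + 1(Pb + 45) = -11 + Pb. Setting this equal to demand: 418 - 2Pb = -11 + Pb, so Pb = 143.
Sellers receive Ps = 143 + 45 = 188; x' = 418 − 2·143 = 132.
Buyers' price falls by P* − Pb = 158 − 143 = 15; sellers' price rises by Ps − P* = 188 − 158 = 30.
So consumers capture 15/45 = 1/3 of each unit of subsidy.

Consumer share = 1/3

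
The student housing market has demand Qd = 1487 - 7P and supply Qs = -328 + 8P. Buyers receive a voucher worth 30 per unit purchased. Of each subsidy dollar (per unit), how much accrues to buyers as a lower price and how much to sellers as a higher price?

Pre-subsidy: 1487 - 7P = -328 + 8P gives P* = 121, Q* = 640.
With the rebate, buyers effectively pay Pb = Ps − 30, where Ps is the price sellers receive.
Demand in terms of Ps becomes Qd = 1487 − 7(Ps − 30) = 1697 - 7Ps. Setting this equal to supply: 1697 - 7Ps = -328 + 8Ps, so Ps = 135.
Buyers pay Pb = 135 − 30 = 105; Q' = -328 + 8·135 = 752.
Buyers' price falls by P* − Pb = 121 − 105 = 16; sellers' price rises by Ps − P* = 135 − 121 = 14.

Buyers gain 16 per unit; sellers gain 14 per unit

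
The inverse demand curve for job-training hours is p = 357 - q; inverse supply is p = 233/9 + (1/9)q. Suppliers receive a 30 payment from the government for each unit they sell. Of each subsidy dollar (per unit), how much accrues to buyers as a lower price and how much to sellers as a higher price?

Pre-subsidy: 357 - q = 233/9 + (1/9)q gives q* = 298 and p* = 59.
With the subsidy, sellers receive ps = pb + 30 for each unit, where pb is the price buyers pay.
On the curves, pb = 357 - q and ps = 233/9 + (1/9)q; the wedge ps − pb = 30 gives 233/9 + (1/9)q − (357 - q) = 30, so q' = 325.
Then pb = 357 − 1·325 = 32 and ps = 233/9 + (1/9)·325 = 62.
Buyers' price falls by p* − pb = 59 − 32 = 27; sellers' price rises by ps − p* = 62 − 59 = 3.

Buyers gain 27 per unit; sellers gain 3 per unit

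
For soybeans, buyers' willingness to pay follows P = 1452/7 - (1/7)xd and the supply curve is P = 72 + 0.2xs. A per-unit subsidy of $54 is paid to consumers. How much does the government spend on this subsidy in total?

Government cost = $29835

Pre-subsidy: 1452/7 - (1/7)x = 72 + 0.2x gives x* = 395 and P* = 151.
With the rebate, buyers effectively pay Pb = Ps − 54, where Ps is the price sellers receive.
On the curves, Pb = 1452/7 - (1/7)x and Ps = 72 + 0.2x; the wedge Ps − Pb = 54 gives 72 + 0.2x − (1452/7 - (1/7)x) = 54, so x' = 552.5.
Then Pb = 1452/7 − (1/7)·552.5 = 128.5 and Ps = 72 + 0.2·552.5 = 182.5.
Government outlay = subsidy × quantity = 54 × 552.5 = 29835.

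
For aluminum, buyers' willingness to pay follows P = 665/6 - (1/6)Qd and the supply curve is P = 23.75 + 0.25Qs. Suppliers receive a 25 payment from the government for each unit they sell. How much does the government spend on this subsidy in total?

Government cost = 6725

Pre-subsidy: 665/6 - (1/6)Q = 23.75 + 0.25Q gives Q* = 209 and P* = 76.
With the subsidy, sellers receive Ps = Pb + 25 for each unit, where Pb is the price buyers pay.
On the curves, Pb = 665/6 - (1/6)Q and Ps = 23.75 + 0.25Q; the wedge Ps − Pb = 25 gives 23.75 + 0.25Q − (665/6 - (1/6)Q) = 25, so Q' = 269.
Then Pb = 665/6 − (1/6)·269 = 66 and Ps = 23.75 + 0.25·269 = 91.
Government outlay = subsidy × quantity = 25 × 269 = 6725.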